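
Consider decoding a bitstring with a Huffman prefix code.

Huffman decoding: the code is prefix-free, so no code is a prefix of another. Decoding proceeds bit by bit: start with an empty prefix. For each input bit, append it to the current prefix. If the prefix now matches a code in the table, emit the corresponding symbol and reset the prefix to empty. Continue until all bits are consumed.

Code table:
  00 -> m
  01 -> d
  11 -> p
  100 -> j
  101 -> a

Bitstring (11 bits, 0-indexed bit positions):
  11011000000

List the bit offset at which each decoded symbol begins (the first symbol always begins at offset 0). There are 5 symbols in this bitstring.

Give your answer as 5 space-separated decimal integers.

Answer: 0 2 4 7 9

Derivation:
Bit 0: prefix='1' (no match yet)
Bit 1: prefix='11' -> emit 'p', reset
Bit 2: prefix='0' (no match yet)
Bit 3: prefix='01' -> emit 'd', reset
Bit 4: prefix='1' (no match yet)
Bit 5: prefix='10' (no match yet)
Bit 6: prefix='100' -> emit 'j', reset
Bit 7: prefix='0' (no match yet)
Bit 8: prefix='00' -> emit 'm', reset
Bit 9: prefix='0' (no match yet)
Bit 10: prefix='00' -> emit 'm', reset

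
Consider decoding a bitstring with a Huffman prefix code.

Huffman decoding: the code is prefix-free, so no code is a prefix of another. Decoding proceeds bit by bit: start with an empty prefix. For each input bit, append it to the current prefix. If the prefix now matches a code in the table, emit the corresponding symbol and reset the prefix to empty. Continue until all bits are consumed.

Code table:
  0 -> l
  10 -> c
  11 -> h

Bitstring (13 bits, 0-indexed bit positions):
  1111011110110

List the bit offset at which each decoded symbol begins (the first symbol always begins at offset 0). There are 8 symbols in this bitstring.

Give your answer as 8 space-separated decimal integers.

Bit 0: prefix='1' (no match yet)
Bit 1: prefix='11' -> emit 'h', reset
Bit 2: prefix='1' (no match yet)
Bit 3: prefix='11' -> emit 'h', reset
Bit 4: prefix='0' -> emit 'l', reset
Bit 5: prefix='1' (no match yet)
Bit 6: prefix='11' -> emit 'h', reset
Bit 7: prefix='1' (no match yet)
Bit 8: prefix='11' -> emit 'h', reset
Bit 9: prefix='0' -> emit 'l', reset
Bit 10: prefix='1' (no match yet)
Bit 11: prefix='11' -> emit 'h', reset
Bit 12: prefix='0' -> emit 'l', reset

Answer: 0 2 4 5 7 9 10 12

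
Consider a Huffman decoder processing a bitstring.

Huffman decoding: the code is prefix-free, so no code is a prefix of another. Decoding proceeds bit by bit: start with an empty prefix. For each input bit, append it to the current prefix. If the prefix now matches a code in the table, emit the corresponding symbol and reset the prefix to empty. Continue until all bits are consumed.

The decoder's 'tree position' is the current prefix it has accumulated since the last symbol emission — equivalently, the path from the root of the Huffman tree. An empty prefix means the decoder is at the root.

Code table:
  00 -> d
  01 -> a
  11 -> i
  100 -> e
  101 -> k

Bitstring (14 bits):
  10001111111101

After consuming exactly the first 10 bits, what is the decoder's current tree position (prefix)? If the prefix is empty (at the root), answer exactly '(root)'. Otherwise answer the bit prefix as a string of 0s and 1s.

Bit 0: prefix='1' (no match yet)
Bit 1: prefix='10' (no match yet)
Bit 2: prefix='100' -> emit 'e', reset
Bit 3: prefix='0' (no match yet)
Bit 4: prefix='01' -> emit 'a', reset
Bit 5: prefix='1' (no match yet)
Bit 6: prefix='11' -> emit 'i', reset
Bit 7: prefix='1' (no match yet)
Bit 8: prefix='11' -> emit 'i', reset
Bit 9: prefix='1' (no match yet)

Answer: 1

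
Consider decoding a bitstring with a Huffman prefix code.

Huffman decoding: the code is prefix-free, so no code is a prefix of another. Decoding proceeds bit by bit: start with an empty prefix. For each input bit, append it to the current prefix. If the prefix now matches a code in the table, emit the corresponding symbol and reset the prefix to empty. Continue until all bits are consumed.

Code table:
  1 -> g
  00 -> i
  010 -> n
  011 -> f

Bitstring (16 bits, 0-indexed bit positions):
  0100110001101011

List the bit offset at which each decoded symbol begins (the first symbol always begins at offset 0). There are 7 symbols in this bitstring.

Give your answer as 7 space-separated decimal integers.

Bit 0: prefix='0' (no match yet)
Bit 1: prefix='01' (no match yet)
Bit 2: prefix='010' -> emit 'n', reset
Bit 3: prefix='0' (no match yet)
Bit 4: prefix='01' (no match yet)
Bit 5: prefix='011' -> emit 'f', reset
Bit 6: prefix='0' (no match yet)
Bit 7: prefix='00' -> emit 'i', reset
Bit 8: prefix='0' (no match yet)
Bit 9: prefix='01' (no match yet)
Bit 10: prefix='011' -> emit 'f', reset
Bit 11: prefix='0' (no match yet)
Bit 12: prefix='01' (no match yet)
Bit 13: prefix='010' -> emit 'n', reset
Bit 14: prefix='1' -> emit 'g', reset
Bit 15: prefix='1' -> emit 'g', reset

Answer: 0 3 6 8 11 14 15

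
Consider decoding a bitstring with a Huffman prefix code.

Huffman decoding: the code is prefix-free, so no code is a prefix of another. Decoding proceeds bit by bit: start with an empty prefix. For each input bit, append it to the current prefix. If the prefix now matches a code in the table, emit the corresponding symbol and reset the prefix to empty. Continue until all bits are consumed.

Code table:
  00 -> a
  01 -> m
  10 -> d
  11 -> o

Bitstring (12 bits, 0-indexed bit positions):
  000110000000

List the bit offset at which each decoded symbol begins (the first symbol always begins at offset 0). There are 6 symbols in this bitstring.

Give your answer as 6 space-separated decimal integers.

Bit 0: prefix='0' (no match yet)
Bit 1: prefix='00' -> emit 'a', reset
Bit 2: prefix='0' (no match yet)
Bit 3: prefix='01' -> emit 'm', reset
Bit 4: prefix='1' (no match yet)
Bit 5: prefix='10' -> emit 'd', reset
Bit 6: prefix='0' (no match yet)
Bit 7: prefix='00' -> emit 'a', reset
Bit 8: prefix='0' (no match yet)
Bit 9: prefix='00' -> emit 'a', reset
Bit 10: prefix='0' (no match yet)
Bit 11: prefix='00' -> emit 'a', reset

Answer: 0 2 4 6 8 10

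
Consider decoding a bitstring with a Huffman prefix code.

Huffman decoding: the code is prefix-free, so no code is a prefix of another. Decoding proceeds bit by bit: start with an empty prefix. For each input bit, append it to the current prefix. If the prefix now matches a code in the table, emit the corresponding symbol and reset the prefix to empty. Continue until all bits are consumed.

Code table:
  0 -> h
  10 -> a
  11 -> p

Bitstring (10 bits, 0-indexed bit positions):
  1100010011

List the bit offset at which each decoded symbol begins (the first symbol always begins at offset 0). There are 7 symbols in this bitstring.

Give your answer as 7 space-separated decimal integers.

Bit 0: prefix='1' (no match yet)
Bit 1: prefix='11' -> emit 'p', reset
Bit 2: prefix='0' -> emit 'h', reset
Bit 3: prefix='0' -> emit 'h', reset
Bit 4: prefix='0' -> emit 'h', reset
Bit 5: prefix='1' (no match yet)
Bit 6: prefix='10' -> emit 'a', reset
Bit 7: prefix='0' -> emit 'h', reset
Bit 8: prefix='1' (no match yet)
Bit 9: prefix='11' -> emit 'p', reset

Answer: 0 2 3 4 5 7 8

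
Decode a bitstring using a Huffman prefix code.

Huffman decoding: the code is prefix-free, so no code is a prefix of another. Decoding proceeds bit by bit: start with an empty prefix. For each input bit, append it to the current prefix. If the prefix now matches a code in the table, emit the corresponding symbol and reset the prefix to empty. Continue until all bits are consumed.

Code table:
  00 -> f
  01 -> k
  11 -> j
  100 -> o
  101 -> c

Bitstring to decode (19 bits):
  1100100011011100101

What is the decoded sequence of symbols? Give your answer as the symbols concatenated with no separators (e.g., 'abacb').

Bit 0: prefix='1' (no match yet)
Bit 1: prefix='11' -> emit 'j', reset
Bit 2: prefix='0' (no match yet)
Bit 3: prefix='00' -> emit 'f', reset
Bit 4: prefix='1' (no match yet)
Bit 5: prefix='10' (no match yet)
Bit 6: prefix='100' -> emit 'o', reset
Bit 7: prefix='0' (no match yet)
Bit 8: prefix='01' -> emit 'k', reset
Bit 9: prefix='1' (no match yet)
Bit 10: prefix='10' (no match yet)
Bit 11: prefix='101' -> emit 'c', reset
Bit 12: prefix='1' (no match yet)
Bit 13: prefix='11' -> emit 'j', reset
Bit 14: prefix='0' (no match yet)
Bit 15: prefix='00' -> emit 'f', reset
Bit 16: prefix='1' (no match yet)
Bit 17: prefix='10' (no match yet)
Bit 18: prefix='101' -> emit 'c', reset

Answer: jfokcjfc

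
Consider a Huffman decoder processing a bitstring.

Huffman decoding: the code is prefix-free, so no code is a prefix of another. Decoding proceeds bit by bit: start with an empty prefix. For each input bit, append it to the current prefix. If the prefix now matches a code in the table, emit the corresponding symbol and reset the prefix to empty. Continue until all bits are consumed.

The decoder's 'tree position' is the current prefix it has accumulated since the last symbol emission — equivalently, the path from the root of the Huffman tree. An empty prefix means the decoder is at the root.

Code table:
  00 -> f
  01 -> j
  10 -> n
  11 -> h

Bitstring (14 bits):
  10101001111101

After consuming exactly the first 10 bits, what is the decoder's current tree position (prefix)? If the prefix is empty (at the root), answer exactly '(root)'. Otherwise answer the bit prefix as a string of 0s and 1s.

Answer: (root)

Derivation:
Bit 0: prefix='1' (no match yet)
Bit 1: prefix='10' -> emit 'n', reset
Bit 2: prefix='1' (no match yet)
Bit 3: prefix='10' -> emit 'n', reset
Bit 4: prefix='1' (no match yet)
Bit 5: prefix='10' -> emit 'n', reset
Bit 6: prefix='0' (no match yet)
Bit 7: prefix='01' -> emit 'j', reset
Bit 8: prefix='1' (no match yet)
Bit 9: prefix='11' -> emit 'h', reset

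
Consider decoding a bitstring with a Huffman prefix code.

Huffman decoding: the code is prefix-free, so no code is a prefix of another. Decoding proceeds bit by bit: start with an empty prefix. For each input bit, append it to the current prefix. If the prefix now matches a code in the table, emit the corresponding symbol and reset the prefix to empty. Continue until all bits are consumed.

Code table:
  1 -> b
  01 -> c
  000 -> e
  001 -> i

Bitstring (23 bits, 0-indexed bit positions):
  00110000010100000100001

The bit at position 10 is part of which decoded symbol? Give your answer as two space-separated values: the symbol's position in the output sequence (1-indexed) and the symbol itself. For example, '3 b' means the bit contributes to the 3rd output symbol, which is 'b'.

Bit 0: prefix='0' (no match yet)
Bit 1: prefix='00' (no match yet)
Bit 2: prefix='001' -> emit 'i', reset
Bit 3: prefix='1' -> emit 'b', reset
Bit 4: prefix='0' (no match yet)
Bit 5: prefix='00' (no match yet)
Bit 6: prefix='000' -> emit 'e', reset
Bit 7: prefix='0' (no match yet)
Bit 8: prefix='00' (no match yet)
Bit 9: prefix='001' -> emit 'i', reset
Bit 10: prefix='0' (no match yet)
Bit 11: prefix='01' -> emit 'c', reset
Bit 12: prefix='0' (no match yet)
Bit 13: prefix='00' (no match yet)
Bit 14: prefix='000' -> emit 'e', reset

Answer: 5 c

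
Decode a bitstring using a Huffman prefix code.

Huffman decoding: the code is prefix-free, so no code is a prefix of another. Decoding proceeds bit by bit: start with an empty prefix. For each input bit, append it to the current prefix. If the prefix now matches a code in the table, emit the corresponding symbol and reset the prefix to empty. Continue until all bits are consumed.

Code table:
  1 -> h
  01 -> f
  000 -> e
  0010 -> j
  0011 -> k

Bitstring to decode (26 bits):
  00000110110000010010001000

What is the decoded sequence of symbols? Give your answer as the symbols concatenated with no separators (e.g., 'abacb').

Bit 0: prefix='0' (no match yet)
Bit 1: prefix='00' (no match yet)
Bit 2: prefix='000' -> emit 'e', reset
Bit 3: prefix='0' (no match yet)
Bit 4: prefix='00' (no match yet)
Bit 5: prefix='001' (no match yet)
Bit 6: prefix='0011' -> emit 'k', reset
Bit 7: prefix='0' (no match yet)
Bit 8: prefix='01' -> emit 'f', reset
Bit 9: prefix='1' -> emit 'h', reset
Bit 10: prefix='0' (no match yet)
Bit 11: prefix='00' (no match yet)
Bit 12: prefix='000' -> emit 'e', reset
Bit 13: prefix='0' (no match yet)
Bit 14: prefix='00' (no match yet)
Bit 15: prefix='001' (no match yet)
Bit 16: prefix='0010' -> emit 'j', reset
Bit 17: prefix='0' (no match yet)
Bit 18: prefix='01' -> emit 'f', reset
Bit 19: prefix='0' (no match yet)
Bit 20: prefix='00' (no match yet)
Bit 21: prefix='000' -> emit 'e', reset
Bit 22: prefix='1' -> emit 'h', reset
Bit 23: prefix='0' (no match yet)
Bit 24: prefix='00' (no match yet)
Bit 25: prefix='000' -> emit 'e', reset

Answer: ekfhejfehe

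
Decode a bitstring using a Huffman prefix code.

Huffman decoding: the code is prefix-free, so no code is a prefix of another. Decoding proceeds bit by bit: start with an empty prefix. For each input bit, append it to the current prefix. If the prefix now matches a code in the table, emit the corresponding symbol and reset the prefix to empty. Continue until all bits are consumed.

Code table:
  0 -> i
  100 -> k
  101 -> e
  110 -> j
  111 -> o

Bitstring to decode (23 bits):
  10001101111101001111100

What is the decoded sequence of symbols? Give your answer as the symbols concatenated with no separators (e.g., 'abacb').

Answer: kijojkoji

Derivation:
Bit 0: prefix='1' (no match yet)
Bit 1: prefix='10' (no match yet)
Bit 2: prefix='100' -> emit 'k', reset
Bit 3: prefix='0' -> emit 'i', reset
Bit 4: prefix='1' (no match yet)
Bit 5: prefix='11' (no match yet)
Bit 6: prefix='110' -> emit 'j', reset
Bit 7: prefix='1' (no match yet)
Bit 8: prefix='11' (no match yet)
Bit 9: prefix='111' -> emit 'o', reset
Bit 10: prefix='1' (no match yet)
Bit 11: prefix='11' (no match yet)
Bit 12: prefix='110' -> emit 'j', reset
Bit 13: prefix='1' (no match yet)
Bit 14: prefix='10' (no match yet)
Bit 15: prefix='100' -> emit 'k', reset
Bit 16: prefix='1' (no match yet)
Bit 17: prefix='11' (no match yet)
Bit 18: prefix='111' -> emit 'o', reset
Bit 19: prefix='1' (no match yet)
Bit 20: prefix='11' (no match yet)
Bit 21: prefix='110' -> emit 'j', reset
Bit 22: prefix='0' -> emit 'i', reset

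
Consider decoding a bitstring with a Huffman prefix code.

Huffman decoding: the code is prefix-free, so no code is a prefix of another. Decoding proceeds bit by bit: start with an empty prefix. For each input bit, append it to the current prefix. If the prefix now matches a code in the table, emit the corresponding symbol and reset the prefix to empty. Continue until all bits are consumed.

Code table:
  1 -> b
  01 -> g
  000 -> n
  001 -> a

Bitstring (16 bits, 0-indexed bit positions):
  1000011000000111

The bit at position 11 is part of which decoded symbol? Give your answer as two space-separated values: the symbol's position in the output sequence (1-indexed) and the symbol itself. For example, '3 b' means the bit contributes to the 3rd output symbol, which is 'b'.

Bit 0: prefix='1' -> emit 'b', reset
Bit 1: prefix='0' (no match yet)
Bit 2: prefix='00' (no match yet)
Bit 3: prefix='000' -> emit 'n', reset
Bit 4: prefix='0' (no match yet)
Bit 5: prefix='01' -> emit 'g', reset
Bit 6: prefix='1' -> emit 'b', reset
Bit 7: prefix='0' (no match yet)
Bit 8: prefix='00' (no match yet)
Bit 9: prefix='000' -> emit 'n', reset
Bit 10: prefix='0' (no match yet)
Bit 11: prefix='00' (no match yet)
Bit 12: prefix='000' -> emit 'n', reset
Bit 13: prefix='1' -> emit 'b', reset
Bit 14: prefix='1' -> emit 'b', reset
Bit 15: prefix='1' -> emit 'b', reset

Answer: 6 n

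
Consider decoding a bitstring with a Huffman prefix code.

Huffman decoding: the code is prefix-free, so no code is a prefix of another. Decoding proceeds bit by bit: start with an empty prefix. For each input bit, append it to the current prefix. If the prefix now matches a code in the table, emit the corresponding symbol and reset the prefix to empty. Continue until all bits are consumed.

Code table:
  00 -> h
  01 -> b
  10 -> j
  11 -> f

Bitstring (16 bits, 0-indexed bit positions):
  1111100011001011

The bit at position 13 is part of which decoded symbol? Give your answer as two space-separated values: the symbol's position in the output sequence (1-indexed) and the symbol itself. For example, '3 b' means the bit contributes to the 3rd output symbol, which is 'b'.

Answer: 7 j

Derivation:
Bit 0: prefix='1' (no match yet)
Bit 1: prefix='11' -> emit 'f', reset
Bit 2: prefix='1' (no match yet)
Bit 3: prefix='11' -> emit 'f', reset
Bit 4: prefix='1' (no match yet)
Bit 5: prefix='10' -> emit 'j', reset
Bit 6: prefix='0' (no match yet)
Bit 7: prefix='00' -> emit 'h', reset
Bit 8: prefix='1' (no match yet)
Bit 9: prefix='11' -> emit 'f', reset
Bit 10: prefix='0' (no match yet)
Bit 11: prefix='00' -> emit 'h', reset
Bit 12: prefix='1' (no match yet)
Bit 13: prefix='10' -> emit 'j', reset
Bit 14: prefix='1' (no match yet)
Bit 15: prefix='11' -> emit 'f', reset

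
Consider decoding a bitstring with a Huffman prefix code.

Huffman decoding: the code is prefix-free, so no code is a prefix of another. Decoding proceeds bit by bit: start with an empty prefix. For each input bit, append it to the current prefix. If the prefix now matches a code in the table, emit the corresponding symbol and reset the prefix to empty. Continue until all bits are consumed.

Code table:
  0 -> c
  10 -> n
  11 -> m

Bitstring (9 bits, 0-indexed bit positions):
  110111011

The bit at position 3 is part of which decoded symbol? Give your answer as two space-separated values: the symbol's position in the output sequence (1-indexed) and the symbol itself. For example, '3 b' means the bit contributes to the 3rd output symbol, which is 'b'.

Bit 0: prefix='1' (no match yet)
Bit 1: prefix='11' -> emit 'm', reset
Bit 2: prefix='0' -> emit 'c', reset
Bit 3: prefix='1' (no match yet)
Bit 4: prefix='11' -> emit 'm', reset
Bit 5: prefix='1' (no match yet)
Bit 6: prefix='10' -> emit 'n', reset
Bit 7: prefix='1' (no match yet)

Answer: 3 m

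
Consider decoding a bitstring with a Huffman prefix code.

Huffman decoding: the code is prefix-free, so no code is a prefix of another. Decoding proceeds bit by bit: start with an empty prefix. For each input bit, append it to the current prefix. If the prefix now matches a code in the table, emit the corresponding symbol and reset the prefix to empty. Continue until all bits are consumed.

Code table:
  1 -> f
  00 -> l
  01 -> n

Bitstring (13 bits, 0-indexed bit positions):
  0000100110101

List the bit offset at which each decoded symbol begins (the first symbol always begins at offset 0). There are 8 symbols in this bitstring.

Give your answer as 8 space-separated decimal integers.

Answer: 0 2 4 5 7 8 9 11

Derivation:
Bit 0: prefix='0' (no match yet)
Bit 1: prefix='00' -> emit 'l', reset
Bit 2: prefix='0' (no match yet)
Bit 3: prefix='00' -> emit 'l', reset
Bit 4: prefix='1' -> emit 'f', reset
Bit 5: prefix='0' (no match yet)
Bit 6: prefix='00' -> emit 'l', reset
Bit 7: prefix='1' -> emit 'f', reset
Bit 8: prefix='1' -> emit 'f', reset
Bit 9: prefix='0' (no match yet)
Bit 10: prefix='01' -> emit 'n', reset
Bit 11: prefix='0' (no match yet)
Bit 12: prefix='01' -> emit 'n', reset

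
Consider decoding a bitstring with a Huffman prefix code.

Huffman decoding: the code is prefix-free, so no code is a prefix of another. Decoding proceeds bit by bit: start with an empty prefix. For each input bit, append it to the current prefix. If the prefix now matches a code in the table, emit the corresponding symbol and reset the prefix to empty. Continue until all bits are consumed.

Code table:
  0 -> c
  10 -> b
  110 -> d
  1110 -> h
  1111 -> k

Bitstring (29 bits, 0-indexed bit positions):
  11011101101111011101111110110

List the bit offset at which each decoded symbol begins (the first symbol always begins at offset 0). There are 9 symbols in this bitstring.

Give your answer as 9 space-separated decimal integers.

Answer: 0 3 7 10 14 15 19 23 26

Derivation:
Bit 0: prefix='1' (no match yet)
Bit 1: prefix='11' (no match yet)
Bit 2: prefix='110' -> emit 'd', reset
Bit 3: prefix='1' (no match yet)
Bit 4: prefix='11' (no match yet)
Bit 5: prefix='111' (no match yet)
Bit 6: prefix='1110' -> emit 'h', reset
Bit 7: prefix='1' (no match yet)
Bit 8: prefix='11' (no match yet)
Bit 9: prefix='110' -> emit 'd', reset
Bit 10: prefix='1' (no match yet)
Bit 11: prefix='11' (no match yet)
Bit 12: prefix='111' (no match yet)
Bit 13: prefix='1111' -> emit 'k', reset
Bit 14: prefix='0' -> emit 'c', reset
Bit 15: prefix='1' (no match yet)
Bit 16: prefix='11' (no match yet)
Bit 17: prefix='111' (no match yet)
Bit 18: prefix='1110' -> emit 'h', reset
Bit 19: prefix='1' (no match yet)
Bit 20: prefix='11' (no match yet)
Bit 21: prefix='111' (no match yet)
Bit 22: prefix='1111' -> emit 'k', reset
Bit 23: prefix='1' (no match yet)
Bit 24: prefix='11' (no match yet)
Bit 25: prefix='110' -> emit 'd', reset
Bit 26: prefix='1' (no match yet)
Bit 27: prefix='11' (no match yet)
Bit 28: prefix='110' -> emit 'd', reset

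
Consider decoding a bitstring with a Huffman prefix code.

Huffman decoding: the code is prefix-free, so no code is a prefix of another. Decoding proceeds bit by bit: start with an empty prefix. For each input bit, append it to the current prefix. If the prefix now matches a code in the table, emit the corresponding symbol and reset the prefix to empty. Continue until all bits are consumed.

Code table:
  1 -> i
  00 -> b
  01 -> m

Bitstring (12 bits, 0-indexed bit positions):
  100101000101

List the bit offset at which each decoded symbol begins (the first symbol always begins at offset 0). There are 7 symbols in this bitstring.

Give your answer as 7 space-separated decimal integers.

Answer: 0 1 3 4 6 8 10

Derivation:
Bit 0: prefix='1' -> emit 'i', reset
Bit 1: prefix='0' (no match yet)
Bit 2: prefix='00' -> emit 'b', reset
Bit 3: prefix='1' -> emit 'i', reset
Bit 4: prefix='0' (no match yet)
Bit 5: prefix='01' -> emit 'm', reset
Bit 6: prefix='0' (no match yet)
Bit 7: prefix='00' -> emit 'b', reset
Bit 8: prefix='0' (no match yet)
Bit 9: prefix='01' -> emit 'm', reset
Bit 10: prefix='0' (no match yet)
Bit 11: prefix='01' -> emit 'm', reset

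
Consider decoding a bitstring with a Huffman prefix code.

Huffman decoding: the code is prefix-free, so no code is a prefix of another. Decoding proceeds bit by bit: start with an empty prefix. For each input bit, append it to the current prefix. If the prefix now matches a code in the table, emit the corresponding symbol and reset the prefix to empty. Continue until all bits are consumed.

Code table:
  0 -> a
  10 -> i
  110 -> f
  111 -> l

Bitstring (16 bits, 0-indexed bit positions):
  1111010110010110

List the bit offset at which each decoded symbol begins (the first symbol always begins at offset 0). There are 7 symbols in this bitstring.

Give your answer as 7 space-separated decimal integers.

Answer: 0 3 5 7 10 11 13

Derivation:
Bit 0: prefix='1' (no match yet)
Bit 1: prefix='11' (no match yet)
Bit 2: prefix='111' -> emit 'l', reset
Bit 3: prefix='1' (no match yet)
Bit 4: prefix='10' -> emit 'i', reset
Bit 5: prefix='1' (no match yet)
Bit 6: prefix='10' -> emit 'i', reset
Bit 7: prefix='1' (no match yet)
Bit 8: prefix='11' (no match yet)
Bit 9: prefix='110' -> emit 'f', reset
Bit 10: prefix='0' -> emit 'a', reset
Bit 11: prefix='1' (no match yet)
Bit 12: prefix='10' -> emit 'i', reset
Bit 13: prefix='1' (no match yet)
Bit 14: prefix='11' (no match yet)
Bit 15: prefix='110' -> emit 'f', reset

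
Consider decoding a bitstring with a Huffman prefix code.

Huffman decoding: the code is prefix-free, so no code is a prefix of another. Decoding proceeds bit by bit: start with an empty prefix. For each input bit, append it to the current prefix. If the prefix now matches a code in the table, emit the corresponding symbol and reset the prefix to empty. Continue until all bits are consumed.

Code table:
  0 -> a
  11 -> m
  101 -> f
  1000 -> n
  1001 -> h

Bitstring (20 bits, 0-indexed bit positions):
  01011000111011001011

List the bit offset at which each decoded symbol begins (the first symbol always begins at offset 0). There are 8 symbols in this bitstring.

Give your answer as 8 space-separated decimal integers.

Answer: 0 1 4 8 10 13 17 18

Derivation:
Bit 0: prefix='0' -> emit 'a', reset
Bit 1: prefix='1' (no match yet)
Bit 2: prefix='10' (no match yet)
Bit 3: prefix='101' -> emit 'f', reset
Bit 4: prefix='1' (no match yet)
Bit 5: prefix='10' (no match yet)
Bit 6: prefix='100' (no match yet)
Bit 7: prefix='1000' -> emit 'n', reset
Bit 8: prefix='1' (no match yet)
Bit 9: prefix='11' -> emit 'm', reset
Bit 10: prefix='1' (no match yet)
Bit 11: prefix='10' (no match yet)
Bit 12: prefix='101' -> emit 'f', reset
Bit 13: prefix='1' (no match yet)
Bit 14: prefix='10' (no match yet)
Bit 15: prefix='100' (no match yet)
Bit 16: prefix='1001' -> emit 'h', reset
Bit 17: prefix='0' -> emit 'a', reset
Bit 18: prefix='1' (no match yet)
Bit 19: prefix='11' -> emit 'm', reset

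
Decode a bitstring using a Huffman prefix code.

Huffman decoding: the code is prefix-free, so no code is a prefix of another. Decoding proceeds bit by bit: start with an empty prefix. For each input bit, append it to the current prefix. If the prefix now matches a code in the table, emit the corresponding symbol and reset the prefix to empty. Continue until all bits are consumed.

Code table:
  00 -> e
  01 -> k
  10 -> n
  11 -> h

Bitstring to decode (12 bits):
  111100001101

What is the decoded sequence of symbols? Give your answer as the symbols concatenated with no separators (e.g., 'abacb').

Bit 0: prefix='1' (no match yet)
Bit 1: prefix='11' -> emit 'h', reset
Bit 2: prefix='1' (no match yet)
Bit 3: prefix='11' -> emit 'h', reset
Bit 4: prefix='0' (no match yet)
Bit 5: prefix='00' -> emit 'e', reset
Bit 6: prefix='0' (no match yet)
Bit 7: prefix='00' -> emit 'e', reset
Bit 8: prefix='1' (no match yet)
Bit 9: prefix='11' -> emit 'h', reset
Bit 10: prefix='0' (no match yet)
Bit 11: prefix='01' -> emit 'k', reset

Answer: hheehk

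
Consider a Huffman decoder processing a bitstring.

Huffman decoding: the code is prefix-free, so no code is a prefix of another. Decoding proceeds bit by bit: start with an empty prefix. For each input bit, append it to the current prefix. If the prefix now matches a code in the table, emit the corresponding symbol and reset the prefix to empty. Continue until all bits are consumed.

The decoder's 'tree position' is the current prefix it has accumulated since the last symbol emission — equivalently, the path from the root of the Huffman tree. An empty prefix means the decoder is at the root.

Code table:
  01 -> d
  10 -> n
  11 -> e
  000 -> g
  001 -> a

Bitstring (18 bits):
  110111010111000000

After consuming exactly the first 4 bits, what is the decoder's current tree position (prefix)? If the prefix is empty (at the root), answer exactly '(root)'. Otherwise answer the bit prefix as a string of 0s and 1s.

Bit 0: prefix='1' (no match yet)
Bit 1: prefix='11' -> emit 'e', reset
Bit 2: prefix='0' (no match yet)
Bit 3: prefix='01' -> emit 'd', reset

Answer: (root)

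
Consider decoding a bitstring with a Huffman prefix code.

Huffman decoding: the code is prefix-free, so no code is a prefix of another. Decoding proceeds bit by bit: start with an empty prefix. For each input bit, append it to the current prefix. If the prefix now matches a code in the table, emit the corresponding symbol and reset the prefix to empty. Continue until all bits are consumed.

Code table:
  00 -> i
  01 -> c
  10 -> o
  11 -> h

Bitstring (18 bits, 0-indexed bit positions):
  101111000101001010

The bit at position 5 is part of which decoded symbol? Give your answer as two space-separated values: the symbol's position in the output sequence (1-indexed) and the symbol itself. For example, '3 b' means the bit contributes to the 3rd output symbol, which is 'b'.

Answer: 3 h

Derivation:
Bit 0: prefix='1' (no match yet)
Bit 1: prefix='10' -> emit 'o', reset
Bit 2: prefix='1' (no match yet)
Bit 3: prefix='11' -> emit 'h', reset
Bit 4: prefix='1' (no match yet)
Bit 5: prefix='11' -> emit 'h', reset
Bit 6: prefix='0' (no match yet)
Bit 7: prefix='00' -> emit 'i', reset
Bit 8: prefix='0' (no match yet)
Bit 9: prefix='01' -> emit 'c', reset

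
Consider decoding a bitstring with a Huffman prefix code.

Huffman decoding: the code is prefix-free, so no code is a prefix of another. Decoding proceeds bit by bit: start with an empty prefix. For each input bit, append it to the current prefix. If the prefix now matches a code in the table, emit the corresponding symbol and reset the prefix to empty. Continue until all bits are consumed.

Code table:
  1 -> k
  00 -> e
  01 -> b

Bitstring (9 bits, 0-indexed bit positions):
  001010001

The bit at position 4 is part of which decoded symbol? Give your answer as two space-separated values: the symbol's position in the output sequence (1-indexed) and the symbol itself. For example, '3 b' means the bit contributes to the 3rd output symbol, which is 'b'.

Answer: 3 b

Derivation:
Bit 0: prefix='0' (no match yet)
Bit 1: prefix='00' -> emit 'e', reset
Bit 2: prefix='1' -> emit 'k', reset
Bit 3: prefix='0' (no match yet)
Bit 4: prefix='01' -> emit 'b', reset
Bit 5: prefix='0' (no match yet)
Bit 6: prefix='00' -> emit 'e', reset
Bit 7: prefix='0' (no match yet)
Bit 8: prefix='01' -> emit 'b', reset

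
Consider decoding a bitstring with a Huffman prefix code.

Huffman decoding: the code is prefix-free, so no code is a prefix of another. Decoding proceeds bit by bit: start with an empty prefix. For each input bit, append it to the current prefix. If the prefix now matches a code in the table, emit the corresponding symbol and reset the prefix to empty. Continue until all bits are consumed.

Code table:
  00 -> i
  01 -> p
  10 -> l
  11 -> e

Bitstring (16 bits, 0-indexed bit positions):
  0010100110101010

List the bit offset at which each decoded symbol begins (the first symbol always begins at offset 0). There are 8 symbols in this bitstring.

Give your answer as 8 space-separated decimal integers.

Answer: 0 2 4 6 8 10 12 14

Derivation:
Bit 0: prefix='0' (no match yet)
Bit 1: prefix='00' -> emit 'i', reset
Bit 2: prefix='1' (no match yet)
Bit 3: prefix='10' -> emit 'l', reset
Bit 4: prefix='1' (no match yet)
Bit 5: prefix='10' -> emit 'l', reset
Bit 6: prefix='0' (no match yet)
Bit 7: prefix='01' -> emit 'p', reset
Bit 8: prefix='1' (no match yet)
Bit 9: prefix='10' -> emit 'l', reset
Bit 10: prefix='1' (no match yet)
Bit 11: prefix='10' -> emit 'l', reset
Bit 12: prefix='1' (no match yet)
Bit 13: prefix='10' -> emit 'l', reset
Bit 14: prefix='1' (no match yet)
Bit 15: prefix='10' -> emit 'l', reset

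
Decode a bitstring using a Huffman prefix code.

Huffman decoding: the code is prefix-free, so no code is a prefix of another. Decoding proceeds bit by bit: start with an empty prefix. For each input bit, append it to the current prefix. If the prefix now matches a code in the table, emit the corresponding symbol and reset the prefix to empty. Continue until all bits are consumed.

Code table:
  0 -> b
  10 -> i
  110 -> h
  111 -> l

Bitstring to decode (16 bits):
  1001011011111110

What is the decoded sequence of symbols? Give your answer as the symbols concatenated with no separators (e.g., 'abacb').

Answer: ibihlli

Derivation:
Bit 0: prefix='1' (no match yet)
Bit 1: prefix='10' -> emit 'i', reset
Bit 2: prefix='0' -> emit 'b', reset
Bit 3: prefix='1' (no match yet)
Bit 4: prefix='10' -> emit 'i', reset
Bit 5: prefix='1' (no match yet)
Bit 6: prefix='11' (no match yet)
Bit 7: prefix='110' -> emit 'h', reset
Bit 8: prefix='1' (no match yet)
Bit 9: prefix='11' (no match yet)
Bit 10: prefix='111' -> emit 'l', reset
Bit 11: prefix='1' (no match yet)
Bit 12: prefix='11' (no match yet)
Bit 13: prefix='111' -> emit 'l', reset
Bit 14: prefix='1' (no match yet)
Bit 15: prefix='10' -> emit 'i', reset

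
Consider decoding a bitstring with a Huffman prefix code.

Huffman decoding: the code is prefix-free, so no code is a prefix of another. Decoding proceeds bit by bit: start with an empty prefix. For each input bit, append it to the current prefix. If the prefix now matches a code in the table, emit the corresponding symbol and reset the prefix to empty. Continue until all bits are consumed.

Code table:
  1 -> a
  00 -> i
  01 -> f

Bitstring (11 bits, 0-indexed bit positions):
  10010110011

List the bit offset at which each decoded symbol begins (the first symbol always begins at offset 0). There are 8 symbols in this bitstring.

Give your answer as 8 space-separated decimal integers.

Bit 0: prefix='1' -> emit 'a', reset
Bit 1: prefix='0' (no match yet)
Bit 2: prefix='00' -> emit 'i', reset
Bit 3: prefix='1' -> emit 'a', reset
Bit 4: prefix='0' (no match yet)
Bit 5: prefix='01' -> emit 'f', reset
Bit 6: prefix='1' -> emit 'a', reset
Bit 7: prefix='0' (no match yet)
Bit 8: prefix='00' -> emit 'i', reset
Bit 9: prefix='1' -> emit 'a', reset
Bit 10: prefix='1' -> emit 'a', reset

Answer: 0 1 3 4 6 7 9 10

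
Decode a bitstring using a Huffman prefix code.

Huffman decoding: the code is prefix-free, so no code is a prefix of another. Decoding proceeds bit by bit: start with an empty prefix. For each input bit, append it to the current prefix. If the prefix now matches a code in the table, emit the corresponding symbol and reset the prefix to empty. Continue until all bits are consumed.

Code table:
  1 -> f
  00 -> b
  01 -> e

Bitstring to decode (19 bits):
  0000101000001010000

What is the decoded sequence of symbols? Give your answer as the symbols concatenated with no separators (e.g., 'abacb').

Answer: bbfebbeebb

Derivation:
Bit 0: prefix='0' (no match yet)
Bit 1: prefix='00' -> emit 'b', reset
Bit 2: prefix='0' (no match yet)
Bit 3: prefix='00' -> emit 'b', reset
Bit 4: prefix='1' -> emit 'f', reset
Bit 5: prefix='0' (no match yet)
Bit 6: prefix='01' -> emit 'e', reset
Bit 7: prefix='0' (no match yet)
Bit 8: prefix='00' -> emit 'b', reset
Bit 9: prefix='0' (no match yet)
Bit 10: prefix='00' -> emit 'b', reset
Bit 11: prefix='0' (no match yet)
Bit 12: prefix='01' -> emit 'e', reset
Bit 13: prefix='0' (no match yet)
Bit 14: prefix='01' -> emit 'e', reset
Bit 15: prefix='0' (no match yet)
Bit 16: prefix='00' -> emit 'b', reset
Bit 17: prefix='0' (no match yet)
Bit 18: prefix='00' -> emit 'b', reset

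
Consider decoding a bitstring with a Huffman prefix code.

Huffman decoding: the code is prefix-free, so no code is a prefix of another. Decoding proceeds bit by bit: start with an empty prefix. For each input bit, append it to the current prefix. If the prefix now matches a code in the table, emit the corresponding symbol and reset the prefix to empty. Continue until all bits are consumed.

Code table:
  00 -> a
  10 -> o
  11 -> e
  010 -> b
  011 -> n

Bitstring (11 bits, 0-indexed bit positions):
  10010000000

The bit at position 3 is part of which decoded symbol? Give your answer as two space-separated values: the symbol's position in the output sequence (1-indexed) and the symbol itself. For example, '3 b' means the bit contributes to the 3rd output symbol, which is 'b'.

Bit 0: prefix='1' (no match yet)
Bit 1: prefix='10' -> emit 'o', reset
Bit 2: prefix='0' (no match yet)
Bit 3: prefix='01' (no match yet)
Bit 4: prefix='010' -> emit 'b', reset
Bit 5: prefix='0' (no match yet)
Bit 6: prefix='00' -> emit 'a', reset
Bit 7: prefix='0' (no match yet)

Answer: 2 b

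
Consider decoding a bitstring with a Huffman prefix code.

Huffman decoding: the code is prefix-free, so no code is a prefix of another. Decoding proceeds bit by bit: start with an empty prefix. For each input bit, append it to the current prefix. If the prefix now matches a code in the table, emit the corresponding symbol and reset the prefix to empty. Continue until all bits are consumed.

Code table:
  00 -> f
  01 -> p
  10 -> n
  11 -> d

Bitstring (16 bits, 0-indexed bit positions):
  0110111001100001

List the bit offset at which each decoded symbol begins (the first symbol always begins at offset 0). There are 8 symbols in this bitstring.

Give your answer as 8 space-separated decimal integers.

Answer: 0 2 4 6 8 10 12 14

Derivation:
Bit 0: prefix='0' (no match yet)
Bit 1: prefix='01' -> emit 'p', reset
Bit 2: prefix='1' (no match yet)
Bit 3: prefix='10' -> emit 'n', reset
Bit 4: prefix='1' (no match yet)
Bit 5: prefix='11' -> emit 'd', reset
Bit 6: prefix='1' (no match yet)
Bit 7: prefix='10' -> emit 'n', reset
Bit 8: prefix='0' (no match yet)
Bit 9: prefix='01' -> emit 'p', reset
Bit 10: prefix='1' (no match yet)
Bit 11: prefix='10' -> emit 'n', reset
Bit 12: prefix='0' (no match yet)
Bit 13: prefix='00' -> emit 'f', reset
Bit 14: prefix='0' (no match yet)
Bit 15: prefix='01' -> emit 'p', reset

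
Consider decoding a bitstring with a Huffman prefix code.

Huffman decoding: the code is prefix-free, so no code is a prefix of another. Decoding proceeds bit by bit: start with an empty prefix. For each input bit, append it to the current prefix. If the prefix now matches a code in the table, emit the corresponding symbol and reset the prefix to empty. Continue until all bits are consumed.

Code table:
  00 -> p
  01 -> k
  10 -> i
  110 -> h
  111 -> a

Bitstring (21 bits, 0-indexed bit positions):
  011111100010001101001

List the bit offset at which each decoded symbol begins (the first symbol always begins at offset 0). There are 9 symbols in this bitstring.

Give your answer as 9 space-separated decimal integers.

Answer: 0 2 5 8 10 12 14 17 19

Derivation:
Bit 0: prefix='0' (no match yet)
Bit 1: prefix='01' -> emit 'k', reset
Bit 2: prefix='1' (no match yet)
Bit 3: prefix='11' (no match yet)
Bit 4: prefix='111' -> emit 'a', reset
Bit 5: prefix='1' (no match yet)
Bit 6: prefix='11' (no match yet)
Bit 7: prefix='110' -> emit 'h', reset
Bit 8: prefix='0' (no match yet)
Bit 9: prefix='00' -> emit 'p', reset
Bit 10: prefix='1' (no match yet)
Bit 11: prefix='10' -> emit 'i', reset
Bit 12: prefix='0' (no match yet)
Bit 13: prefix='00' -> emit 'p', reset
Bit 14: prefix='1' (no match yet)
Bit 15: prefix='11' (no match yet)
Bit 16: prefix='110' -> emit 'h', reset
Bit 17: prefix='1' (no match yet)
Bit 18: prefix='10' -> emit 'i', reset
Bit 19: prefix='0' (no match yet)
Bit 20: prefix='01' -> emit 'k', reset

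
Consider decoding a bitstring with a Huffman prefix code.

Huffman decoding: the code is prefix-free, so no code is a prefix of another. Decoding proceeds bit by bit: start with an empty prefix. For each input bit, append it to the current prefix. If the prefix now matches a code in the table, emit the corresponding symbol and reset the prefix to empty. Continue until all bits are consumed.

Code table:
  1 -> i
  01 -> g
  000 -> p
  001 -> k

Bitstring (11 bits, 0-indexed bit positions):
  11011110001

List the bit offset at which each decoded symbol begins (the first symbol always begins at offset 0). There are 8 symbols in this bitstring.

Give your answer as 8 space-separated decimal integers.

Answer: 0 1 2 4 5 6 7 10

Derivation:
Bit 0: prefix='1' -> emit 'i', reset
Bit 1: prefix='1' -> emit 'i', reset
Bit 2: prefix='0' (no match yet)
Bit 3: prefix='01' -> emit 'g', reset
Bit 4: prefix='1' -> emit 'i', reset
Bit 5: prefix='1' -> emit 'i', reset
Bit 6: prefix='1' -> emit 'i', reset
Bit 7: prefix='0' (no match yet)
Bit 8: prefix='00' (no match yet)
Bit 9: prefix='000' -> emit 'p', reset
Bit 10: prefix='1' -> emit 'i', reset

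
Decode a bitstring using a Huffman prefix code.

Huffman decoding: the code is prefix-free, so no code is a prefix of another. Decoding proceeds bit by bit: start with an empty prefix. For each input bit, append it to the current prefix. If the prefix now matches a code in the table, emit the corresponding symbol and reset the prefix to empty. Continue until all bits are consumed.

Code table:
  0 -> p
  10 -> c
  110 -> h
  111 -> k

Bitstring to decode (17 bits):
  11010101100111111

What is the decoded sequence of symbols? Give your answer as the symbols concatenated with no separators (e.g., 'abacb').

Bit 0: prefix='1' (no match yet)
Bit 1: prefix='11' (no match yet)
Bit 2: prefix='110' -> emit 'h', reset
Bit 3: prefix='1' (no match yet)
Bit 4: prefix='10' -> emit 'c', reset
Bit 5: prefix='1' (no match yet)
Bit 6: prefix='10' -> emit 'c', reset
Bit 7: prefix='1' (no match yet)
Bit 8: prefix='11' (no match yet)
Bit 9: prefix='110' -> emit 'h', reset
Bit 10: prefix='0' -> emit 'p', reset
Bit 11: prefix='1' (no match yet)
Bit 12: prefix='11' (no match yet)
Bit 13: prefix='111' -> emit 'k', reset
Bit 14: prefix='1' (no match yet)
Bit 15: prefix='11' (no match yet)
Bit 16: prefix='111' -> emit 'k', reset

Answer: hcchpkk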